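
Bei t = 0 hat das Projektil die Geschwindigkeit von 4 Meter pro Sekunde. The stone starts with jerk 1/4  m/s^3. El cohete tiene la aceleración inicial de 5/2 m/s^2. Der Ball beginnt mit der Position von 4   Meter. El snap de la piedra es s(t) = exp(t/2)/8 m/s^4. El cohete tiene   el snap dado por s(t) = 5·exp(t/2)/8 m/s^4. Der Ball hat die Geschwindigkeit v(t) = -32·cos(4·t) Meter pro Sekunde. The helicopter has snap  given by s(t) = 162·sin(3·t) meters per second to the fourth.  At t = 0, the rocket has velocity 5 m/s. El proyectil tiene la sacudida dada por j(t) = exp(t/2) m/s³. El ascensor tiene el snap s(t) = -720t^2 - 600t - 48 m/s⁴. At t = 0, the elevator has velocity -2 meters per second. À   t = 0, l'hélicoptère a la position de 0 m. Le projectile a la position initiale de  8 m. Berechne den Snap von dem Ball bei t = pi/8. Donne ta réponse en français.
Pour résoudre ceci, nous devons prendre 3 dérivées de notre équation de la vitesse v(t) = -32·cos(4·t). En prenant d/dt de v(t), nous trouvons a(t) = 128·sin(4·t). La dérivée de l'accélération donne le jerk: j(t) = 512·cos(4·t). La dérivée du jerk donne le snap: s(t) = -2048·sin(4·t). En utilisant s(t) = -2048·sin(4·t) et en substituant t = pi/8, nous trouvons s = -2048.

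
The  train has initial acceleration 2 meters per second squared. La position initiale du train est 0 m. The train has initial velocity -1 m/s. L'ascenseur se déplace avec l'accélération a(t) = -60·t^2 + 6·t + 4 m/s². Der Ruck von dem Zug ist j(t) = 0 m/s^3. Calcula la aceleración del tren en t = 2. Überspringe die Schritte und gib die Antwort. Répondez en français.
L'accélération à t = 2 est a = 2.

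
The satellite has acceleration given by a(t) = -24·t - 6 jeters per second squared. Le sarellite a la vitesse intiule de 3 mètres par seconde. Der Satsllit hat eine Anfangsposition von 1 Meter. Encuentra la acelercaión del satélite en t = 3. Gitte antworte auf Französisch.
Nous avons l'accélération a(t) = -24·t - 6. En substituant t = 3: a(3) = -78.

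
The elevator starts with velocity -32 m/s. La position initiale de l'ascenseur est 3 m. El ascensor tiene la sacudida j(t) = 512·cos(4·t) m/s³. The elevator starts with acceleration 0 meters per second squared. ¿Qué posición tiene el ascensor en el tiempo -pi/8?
Debemos encontrar la antiderivada de nuestra ecuación de la sacudida j(t) = 512·cos(4·t) 3 veces. La integral de la sacudida, con a(0) = 0, da la aceleración: a(t) = 128·sin(4·t). La integral de la aceleración es la velocidad. Usando v(0) = -32, obtenemos v(t) = -32·cos(4·t). La integral de la velocidad, con x(0) = 3, da la posición: x(t) = 3 - 8·sin(4·t). Tenemos la posición x(t) = 3 - 8·sin(4·t). Sustituyendo t = -pi/8: x(-pi/8) = 11.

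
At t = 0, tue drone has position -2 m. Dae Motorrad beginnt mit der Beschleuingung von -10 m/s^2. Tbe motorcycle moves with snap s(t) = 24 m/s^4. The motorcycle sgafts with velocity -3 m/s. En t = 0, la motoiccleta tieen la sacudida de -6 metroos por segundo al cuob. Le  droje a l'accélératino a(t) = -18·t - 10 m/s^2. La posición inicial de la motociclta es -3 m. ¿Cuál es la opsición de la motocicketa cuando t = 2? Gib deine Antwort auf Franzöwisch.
Pour résoudre ceci, nous devons prendre 4 primitives de notre équation du snap s(t) = 24. L'intégrale du snap, avec j(0) = -6, donne le jerk: j(t) = 24·t - 6. L'intégrale du jerk est l'accélération. En utilisant a(0) = -10, nous obtenons a(t) = 12·t^2 - 6·t - 10. En intégrant l'accélération et en utilisant la condition initiale v(0) = -3, nous obtenons v(t) = 4·t^3 - 3·t^2 - 10·t - 3. L'intégrale de la vitesse est la position. En utilisant x(0) = -3, nous obtenons x(t) = t^4 - t^3 - 5·t^2 - 3·t - 3. De l'équation de la position x(t) = t^4 - t^3 - 5·t^2 - 3·t - 3, nous substituons t = 2 pour obtenir x = -21.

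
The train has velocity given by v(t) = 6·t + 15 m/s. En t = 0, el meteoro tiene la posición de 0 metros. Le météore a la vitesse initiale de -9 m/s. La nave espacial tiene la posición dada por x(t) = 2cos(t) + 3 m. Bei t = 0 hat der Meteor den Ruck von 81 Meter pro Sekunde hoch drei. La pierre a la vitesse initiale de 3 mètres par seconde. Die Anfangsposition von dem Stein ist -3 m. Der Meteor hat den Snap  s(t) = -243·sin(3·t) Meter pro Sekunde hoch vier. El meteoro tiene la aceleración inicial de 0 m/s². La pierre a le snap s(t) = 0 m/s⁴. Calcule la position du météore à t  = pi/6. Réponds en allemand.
Um dies zu lösen, müssen wir 4 Stammfunktionen unserer Gleichung für den Snap s(t) = -243·sin(3·t) finden. Mit ∫s(t)dt und Anwendung von j(0) = 81, finden wir j(t) = 81·cos(3·t). Die Stammfunktion von dem Ruck ist die Beschleunigung. Mit a(0) = 0 erhalten wir a(t) = 27·sin(3·t). Mit ∫a(t)dt und Anwendung von v(0) = -9, finden wir v(t) = -9·cos(3·t). Die Stammfunktion von der Geschwindigkeit ist die Position. Mit x(0) = 0 erhalten wir x(t) = -3·sin(3·t). Wir haben die Position x(t) = -3·sin(3·t). Durch Einsetzen von t = pi/6: x(pi/6) = -3.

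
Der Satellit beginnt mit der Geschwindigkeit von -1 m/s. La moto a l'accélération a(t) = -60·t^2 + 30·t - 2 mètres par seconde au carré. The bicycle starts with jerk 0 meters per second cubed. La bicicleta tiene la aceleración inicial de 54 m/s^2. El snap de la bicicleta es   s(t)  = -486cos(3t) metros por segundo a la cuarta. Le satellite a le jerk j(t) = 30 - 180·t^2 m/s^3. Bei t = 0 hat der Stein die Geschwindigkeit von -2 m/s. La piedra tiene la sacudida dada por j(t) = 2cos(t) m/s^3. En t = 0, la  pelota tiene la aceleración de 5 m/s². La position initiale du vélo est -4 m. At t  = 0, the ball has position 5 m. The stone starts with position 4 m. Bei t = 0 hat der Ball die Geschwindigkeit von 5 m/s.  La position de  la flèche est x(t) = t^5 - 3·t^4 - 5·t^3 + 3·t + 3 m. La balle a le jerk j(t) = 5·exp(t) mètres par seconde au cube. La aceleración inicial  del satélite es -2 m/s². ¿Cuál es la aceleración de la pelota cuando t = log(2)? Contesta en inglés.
To solve this, we need to take 1 integral of our jerk equation j(t) = 5·exp(t). Integrating jerk and using the initial condition a(0) = 5, we get a(t) = 5·exp(t). We have acceleration a(t) = 5·exp(t). Substituting t = log(2): a(log(2)) = 10.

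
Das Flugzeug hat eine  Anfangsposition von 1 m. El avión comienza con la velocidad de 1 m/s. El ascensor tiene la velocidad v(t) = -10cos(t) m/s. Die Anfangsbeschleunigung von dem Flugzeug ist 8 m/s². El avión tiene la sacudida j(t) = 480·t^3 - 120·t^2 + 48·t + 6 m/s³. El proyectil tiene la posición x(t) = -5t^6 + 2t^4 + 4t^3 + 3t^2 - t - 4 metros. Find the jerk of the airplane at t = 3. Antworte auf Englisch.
Using j(t) = 480·t^3 - 120·t^2 + 48·t + 6 and substituting t = 3, we find j = 12030.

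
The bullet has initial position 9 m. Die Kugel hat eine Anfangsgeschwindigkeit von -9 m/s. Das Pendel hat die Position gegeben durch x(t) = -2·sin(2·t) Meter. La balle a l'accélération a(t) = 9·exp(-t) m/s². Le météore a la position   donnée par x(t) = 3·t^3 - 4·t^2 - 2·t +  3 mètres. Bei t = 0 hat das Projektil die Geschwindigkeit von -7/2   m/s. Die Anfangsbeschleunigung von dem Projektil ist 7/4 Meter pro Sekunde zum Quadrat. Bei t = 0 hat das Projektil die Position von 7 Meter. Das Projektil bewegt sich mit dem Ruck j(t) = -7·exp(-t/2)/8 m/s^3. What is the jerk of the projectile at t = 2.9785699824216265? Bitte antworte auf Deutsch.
Wir haben den Ruck j(t) = -7·exp(-t/2)/8. Durch Einsetzen von t = 2.9785699824216265: j(2.9785699824216265) = -0.197342124518183.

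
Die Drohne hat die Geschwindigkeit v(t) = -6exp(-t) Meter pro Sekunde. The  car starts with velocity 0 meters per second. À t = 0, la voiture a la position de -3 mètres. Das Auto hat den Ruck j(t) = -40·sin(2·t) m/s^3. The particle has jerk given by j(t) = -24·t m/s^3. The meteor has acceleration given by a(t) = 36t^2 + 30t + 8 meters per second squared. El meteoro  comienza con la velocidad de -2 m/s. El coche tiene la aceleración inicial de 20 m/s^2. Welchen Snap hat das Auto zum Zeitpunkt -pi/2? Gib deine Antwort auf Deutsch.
Ausgehend von dem Ruck j(t) = -40·sin(2·t), nehmen wir 1 Ableitung. Durch Ableiten von dem Ruck erhalten wir den Snap: s(t) = -80·cos(2·t). Mit s(t) = -80·cos(2·t) und Einsetzen von t = -pi/2, finden wir s = 80.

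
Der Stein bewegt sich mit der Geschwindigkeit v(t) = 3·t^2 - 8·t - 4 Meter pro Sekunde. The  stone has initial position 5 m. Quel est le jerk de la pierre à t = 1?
En partant de la vitesse v(t) = 3·t^2 - 8·t - 4, nous prenons 2 dérivées. La dérivée de la vitesse donne l'accélération: a(t) = 6·t - 8. En dérivant l'accélération, nous obtenons le jerk: j(t) = 6. En utilisant j(t) = 6 et en substituant t = 1, nous trouvons j = 6.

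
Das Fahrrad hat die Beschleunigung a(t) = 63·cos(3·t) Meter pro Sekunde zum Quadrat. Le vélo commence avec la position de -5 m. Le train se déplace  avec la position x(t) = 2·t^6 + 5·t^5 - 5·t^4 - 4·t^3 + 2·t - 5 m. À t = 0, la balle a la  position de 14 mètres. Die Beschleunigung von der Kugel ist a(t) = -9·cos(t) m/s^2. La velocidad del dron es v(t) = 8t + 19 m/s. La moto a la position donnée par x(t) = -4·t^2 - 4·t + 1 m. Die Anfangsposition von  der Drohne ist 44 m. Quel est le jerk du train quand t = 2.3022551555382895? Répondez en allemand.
Um dies zu lösen, müssen wir 3 Ableitungen unserer Gleichung für die Position x(t) = 2·t^6 + 5·t^5 - 5·t^4 - 4·t^3 + 2·t - 5 nehmen. Mit d/dt von x(t) finden wir v(t) = 12·t^5 + 25·t^4 - 20·t^3 - 12·t^2 + 2. Die Ableitung von der Geschwindigkeit ergibt die Beschleunigung: a(t) = 60·t^4 + 100·t^3 - 60·t^2 - 24·t. Mit d/dt von a(t) finden wir j(t) = 240·t^3 + 300·t^2 - 120·t - 24. Aus der Gleichung für den Ruck j(t) = 240·t^3 + 300·t^2 - 120·t - 24, setzen wir t = 2.3022551555382895 ein und erhalten j = 4218.52088282610.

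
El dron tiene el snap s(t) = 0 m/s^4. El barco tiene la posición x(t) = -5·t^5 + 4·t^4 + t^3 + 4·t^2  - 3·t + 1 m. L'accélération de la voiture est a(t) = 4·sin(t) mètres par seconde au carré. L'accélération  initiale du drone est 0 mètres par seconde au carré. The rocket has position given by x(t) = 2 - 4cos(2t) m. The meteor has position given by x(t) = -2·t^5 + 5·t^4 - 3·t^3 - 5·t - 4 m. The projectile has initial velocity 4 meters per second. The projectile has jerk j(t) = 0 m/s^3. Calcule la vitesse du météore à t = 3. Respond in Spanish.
Partiendo de la posición x(t) = -2·t^5 + 5·t^4 - 3·t^3 - 5·t - 4, tomamos 1 derivada. Derivando la posición, obtenemos la velocidad: v(t) = -10·t^4 + 20·t^3 - 9·t^2 - 5. Usando v(t) = -10·t^4 + 20·t^3 - 9·t^2 - 5 y sustituyendo t = 3, encontramos v = -356.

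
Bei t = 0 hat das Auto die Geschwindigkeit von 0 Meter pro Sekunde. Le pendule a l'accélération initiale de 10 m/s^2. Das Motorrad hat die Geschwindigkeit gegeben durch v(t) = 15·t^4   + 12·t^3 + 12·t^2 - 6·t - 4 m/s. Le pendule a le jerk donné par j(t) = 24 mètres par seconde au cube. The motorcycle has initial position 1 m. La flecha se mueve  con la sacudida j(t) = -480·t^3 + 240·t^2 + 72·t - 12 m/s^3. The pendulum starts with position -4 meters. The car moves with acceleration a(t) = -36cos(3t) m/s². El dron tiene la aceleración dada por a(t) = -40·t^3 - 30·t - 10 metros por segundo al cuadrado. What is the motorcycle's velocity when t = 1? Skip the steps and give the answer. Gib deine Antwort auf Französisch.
v(1) = 29.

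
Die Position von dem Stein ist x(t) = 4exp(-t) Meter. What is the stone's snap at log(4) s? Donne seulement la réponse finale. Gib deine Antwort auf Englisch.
The snap at t = log(4) is s = 1.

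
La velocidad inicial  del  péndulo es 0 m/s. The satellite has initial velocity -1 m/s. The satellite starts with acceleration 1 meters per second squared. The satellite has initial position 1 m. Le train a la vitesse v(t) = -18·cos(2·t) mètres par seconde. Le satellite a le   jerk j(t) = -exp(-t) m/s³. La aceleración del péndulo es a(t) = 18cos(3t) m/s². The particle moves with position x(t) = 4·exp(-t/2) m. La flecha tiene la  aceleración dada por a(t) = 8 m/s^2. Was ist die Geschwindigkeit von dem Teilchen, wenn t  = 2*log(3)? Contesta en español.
Partiendo de la posición x(t) = 4·exp(-t/2), tomamos 1 derivada. Tomando d/dt de x(t), encontramos v(t) = -2·exp(-t/2). Usando v(t) = -2·exp(-t/2) y sustituyendo t = 2*log(3), encontramos v = -2/3.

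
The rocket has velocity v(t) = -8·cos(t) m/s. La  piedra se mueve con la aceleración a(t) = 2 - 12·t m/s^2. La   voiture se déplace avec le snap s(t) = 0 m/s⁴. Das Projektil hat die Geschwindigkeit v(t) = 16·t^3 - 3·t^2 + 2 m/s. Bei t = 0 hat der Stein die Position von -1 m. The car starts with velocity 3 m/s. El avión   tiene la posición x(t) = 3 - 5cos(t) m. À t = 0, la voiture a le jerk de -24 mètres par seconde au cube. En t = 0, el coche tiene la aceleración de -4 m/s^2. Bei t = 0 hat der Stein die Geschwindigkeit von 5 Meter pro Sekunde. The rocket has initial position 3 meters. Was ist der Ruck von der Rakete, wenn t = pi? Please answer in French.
Pour résoudre ceci, nous devons prendre 2 dérivées de notre équation de la vitesse v(t) = -8·cos(t). La dérivée de la vitesse donne l'accélération: a(t) = 8·sin(t). En dérivant l'accélération, nous obtenons le jerk: j(t) = 8·cos(t). Nous avons le jerk j(t) = 8·cos(t). En substituant t = pi: j(pi) = -8.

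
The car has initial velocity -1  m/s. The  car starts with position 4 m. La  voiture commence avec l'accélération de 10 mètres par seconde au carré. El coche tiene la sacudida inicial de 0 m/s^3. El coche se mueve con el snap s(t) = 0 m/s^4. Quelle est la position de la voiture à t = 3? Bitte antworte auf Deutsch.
Wir müssen die Stammfunktion unserer Gleichung für den Snap s(t) = 0 4-mal finden. Die Stammfunktion von dem Snap ist der Ruck. Mit j(0) = 0 erhalten wir j(t) = 0. Die Stammfunktion von dem Ruck, mit a(0) = 10, ergibt die Beschleunigung: a(t) = 10. Das Integral von der Beschleunigung, mit v(0) = -1, ergibt die Geschwindigkeit: v(t) = 10·t - 1. Durch Integration von der Geschwindigkeit und Verwendung der Anfangsbedingung x(0) = 4, erhalten wir x(t) = 5·t^2 - t + 4. Mit x(t) = 5·t^2 - t + 4 und Einsetzen von t = 3, finden wir x = 46.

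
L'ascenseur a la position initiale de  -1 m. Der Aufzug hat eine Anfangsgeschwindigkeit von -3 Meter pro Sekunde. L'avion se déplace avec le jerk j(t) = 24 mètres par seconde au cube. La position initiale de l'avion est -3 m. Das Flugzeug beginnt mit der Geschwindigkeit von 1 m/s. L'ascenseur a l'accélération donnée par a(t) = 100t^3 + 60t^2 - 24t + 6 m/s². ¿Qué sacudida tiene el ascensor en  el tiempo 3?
Partiendo de la aceleración a(t) = 100·t^3 + 60·t^2 - 24·t + 6, tomamos 1 derivada. Tomando d/dt de a(t), encontramos j(t) = 300·t^2 + 120·t - 24. Usando j(t) = 300·t^2 + 120·t - 24 y sustituyendo t = 3, encontramos j = 3036.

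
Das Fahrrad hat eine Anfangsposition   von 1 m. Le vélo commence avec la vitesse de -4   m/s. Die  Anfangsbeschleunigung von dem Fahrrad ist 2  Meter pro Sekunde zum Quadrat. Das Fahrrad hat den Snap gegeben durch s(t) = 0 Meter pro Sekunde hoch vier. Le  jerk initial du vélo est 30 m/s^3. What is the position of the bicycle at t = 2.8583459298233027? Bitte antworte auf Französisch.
Pour résoudre ceci, nous devons prendre 4 intégrales de notre équation du snap s(t) = 0. L'intégrale du snap, avec j(0) = 30, donne le jerk: j(t) = 30. En intégrant le jerk et en utilisant la condition initiale a(0) = 2, nous obtenons a(t) = 30·t + 2. L'intégrale de l'accélération est la vitesse. En utilisant v(0) = -4, nous obtenons v(t) = 15·t^2 + 2·t - 4. En prenant ∫v(t)dt et en appliquant x(0) = 1, nous trouvons x(t) = 5·t^3 + t^2 - 4·t + 1. Nous avons la position x(t) = 5·t^3 + t^2 - 4·t + 1. En substituant t = 2.8583459298233027: x(2.8583459298233027) = 114.502210598533.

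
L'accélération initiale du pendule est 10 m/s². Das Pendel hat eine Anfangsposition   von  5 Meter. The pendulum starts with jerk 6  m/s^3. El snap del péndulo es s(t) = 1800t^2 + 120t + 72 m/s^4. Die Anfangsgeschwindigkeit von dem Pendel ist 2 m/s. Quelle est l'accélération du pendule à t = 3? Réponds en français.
Nous devons trouver l'intégrale de notre équation du snap s(t) = 1800·t^2 + 120·t + 72 2 fois. La primitive du snap, avec j(0) = 6, donne le jerk: j(t) = 600·t^3 + 60·t^2 + 72·t + 6. En prenant ∫j(t)dt et en appliquant a(0) = 10, nous trouvons a(t) = 150·t^4 + 20·t^3 + 36·t^2 + 6·t + 10. Nous avons l'accélération a(t) = 150·t^4 + 20·t^3 + 36·t^2 + 6·t + 10. En substituant t = 3: a(3) = 13042.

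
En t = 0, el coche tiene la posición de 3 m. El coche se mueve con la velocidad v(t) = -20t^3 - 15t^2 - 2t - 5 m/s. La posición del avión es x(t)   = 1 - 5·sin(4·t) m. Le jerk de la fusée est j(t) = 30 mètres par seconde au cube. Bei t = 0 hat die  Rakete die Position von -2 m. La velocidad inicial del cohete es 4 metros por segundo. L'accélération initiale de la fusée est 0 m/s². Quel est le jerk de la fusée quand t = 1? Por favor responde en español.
Usando j(t) = 30 y sustituyendo t = 1, encontramos j = 30.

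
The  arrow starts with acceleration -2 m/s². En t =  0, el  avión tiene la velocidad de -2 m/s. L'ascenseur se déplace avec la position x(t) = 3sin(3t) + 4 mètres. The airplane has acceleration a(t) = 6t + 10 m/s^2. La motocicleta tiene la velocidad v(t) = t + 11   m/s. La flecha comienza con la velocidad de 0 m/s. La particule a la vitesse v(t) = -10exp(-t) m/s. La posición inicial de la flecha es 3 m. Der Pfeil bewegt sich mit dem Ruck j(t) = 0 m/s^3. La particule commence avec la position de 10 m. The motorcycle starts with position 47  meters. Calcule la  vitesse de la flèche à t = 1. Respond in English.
We need to integrate our jerk equation j(t) = 0 2 times. Taking ∫j(t)dt and applying a(0) = -2, we find a(t) = -2. The integral of acceleration is velocity. Using v(0) = 0, we get v(t) = -2·t. Using v(t) = -2·t and substituting t = 1, we find v = -2.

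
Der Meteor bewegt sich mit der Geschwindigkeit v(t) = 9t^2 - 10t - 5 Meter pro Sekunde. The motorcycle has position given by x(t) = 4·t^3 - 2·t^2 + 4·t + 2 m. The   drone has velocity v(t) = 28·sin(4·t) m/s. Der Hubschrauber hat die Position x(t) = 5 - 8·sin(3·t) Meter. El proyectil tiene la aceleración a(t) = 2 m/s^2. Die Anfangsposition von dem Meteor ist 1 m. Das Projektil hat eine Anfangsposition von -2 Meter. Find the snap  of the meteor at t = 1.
To solve this, we need to take 3 derivatives of our velocity equation v(t) = 9·t^2 - 10·t - 5. The derivative of velocity gives acceleration: a(t) = 18·t - 10. Differentiating acceleration, we get jerk: j(t) = 18. Differentiating jerk, we get snap: s(t) = 0. We have snap s(t) = 0. Substituting t = 1: s(1) = 0.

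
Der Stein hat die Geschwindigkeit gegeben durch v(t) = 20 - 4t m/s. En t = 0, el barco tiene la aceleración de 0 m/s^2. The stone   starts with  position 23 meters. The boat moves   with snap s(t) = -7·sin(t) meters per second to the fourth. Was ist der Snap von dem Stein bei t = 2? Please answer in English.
To solve this, we need to take 3 derivatives of our velocity equation v(t) = 20 - 4·t. Taking d/dt of v(t), we find a(t) = -4. Differentiating acceleration, we get jerk: j(t) = 0. The derivative of jerk gives snap: s(t) = 0. From the given snap equation s(t) = 0, we substitute t = 2 to get s = 0.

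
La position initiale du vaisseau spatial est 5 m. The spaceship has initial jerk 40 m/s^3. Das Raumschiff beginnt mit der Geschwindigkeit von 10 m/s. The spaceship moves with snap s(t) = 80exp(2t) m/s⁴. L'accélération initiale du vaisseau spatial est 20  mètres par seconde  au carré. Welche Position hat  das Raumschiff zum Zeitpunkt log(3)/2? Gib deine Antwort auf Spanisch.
Partiendo del snap s(t) = 80·exp(2·t), tomamos 4 integrales. Tomando ∫s(t)dt y aplicando j(0) = 40, encontramos j(t) = 40·exp(2·t). Tomando ∫j(t)dt y aplicando a(0) = 20, encontramos a(t) = 20·exp(2·t). Integrando la aceleración y usando la condición inicial v(0) = 10, obtenemos v(t) = 10·exp(2·t). Tomando ∫v(t)dt y aplicando x(0) = 5, encontramos x(t) = 5·exp(2·t). Usando x(t) = 5·exp(2·t) y sustituyendo t = log(3)/2, encontramos x = 15.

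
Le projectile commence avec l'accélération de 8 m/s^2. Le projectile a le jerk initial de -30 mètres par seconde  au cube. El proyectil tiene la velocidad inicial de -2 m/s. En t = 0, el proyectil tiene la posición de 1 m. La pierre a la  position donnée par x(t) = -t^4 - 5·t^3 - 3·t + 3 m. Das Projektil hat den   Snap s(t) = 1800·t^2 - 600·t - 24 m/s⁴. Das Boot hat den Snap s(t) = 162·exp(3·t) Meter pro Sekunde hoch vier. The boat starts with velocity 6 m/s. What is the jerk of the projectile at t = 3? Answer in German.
Um dies zu lösen, müssen wir 1 Integral unserer Gleichung für den Snap s(t) = 1800·t^2 - 600·t - 24 finden. Mit ∫s(t)dt und Anwendung von j(0) = -30, finden wir j(t) = 600·t^3 - 300·t^2 - 24·t - 30. Mit j(t) = 600·t^3 - 300·t^2 - 24·t - 30 und Einsetzen von t = 3, finden wir j = 13398.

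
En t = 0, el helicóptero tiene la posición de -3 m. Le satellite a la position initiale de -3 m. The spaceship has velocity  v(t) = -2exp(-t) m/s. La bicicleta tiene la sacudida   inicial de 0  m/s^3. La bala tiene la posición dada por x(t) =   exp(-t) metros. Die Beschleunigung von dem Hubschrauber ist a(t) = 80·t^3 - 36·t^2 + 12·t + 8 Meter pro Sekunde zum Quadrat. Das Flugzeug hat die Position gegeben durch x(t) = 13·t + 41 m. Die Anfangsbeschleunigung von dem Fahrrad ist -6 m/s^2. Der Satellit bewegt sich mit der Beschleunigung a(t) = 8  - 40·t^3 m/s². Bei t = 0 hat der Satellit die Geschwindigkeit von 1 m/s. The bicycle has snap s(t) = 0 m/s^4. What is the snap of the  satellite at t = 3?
We must differentiate our acceleration equation a(t) = 8 - 40·t^3 2 times. Taking d/dt of a(t), we find j(t) = -120·t^2. The derivative of jerk gives snap: s(t) = -240·t. Using s(t) = -240·t and substituting t = 3, we find s = -720.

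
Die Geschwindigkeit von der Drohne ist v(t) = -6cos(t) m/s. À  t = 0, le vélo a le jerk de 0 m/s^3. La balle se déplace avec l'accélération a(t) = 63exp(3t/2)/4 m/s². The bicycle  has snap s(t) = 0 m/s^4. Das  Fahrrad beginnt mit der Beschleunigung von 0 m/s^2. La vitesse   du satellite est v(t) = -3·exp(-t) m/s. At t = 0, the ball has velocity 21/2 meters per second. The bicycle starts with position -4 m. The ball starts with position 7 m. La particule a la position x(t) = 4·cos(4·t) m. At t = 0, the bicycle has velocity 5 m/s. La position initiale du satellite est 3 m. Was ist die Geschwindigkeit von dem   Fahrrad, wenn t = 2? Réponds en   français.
Pour résoudre ceci, nous devons prendre 3 intégrales de notre équation du snap s(t) = 0. L'intégrale du snap est le jerk. En utilisant j(0) = 0, nous obtenons j(t) = 0. L'intégrale du jerk, avec a(0) = 0, donne l'accélération: a(t) = 0. La primitive de l'accélération, avec v(0) = 5, donne la vitesse: v(t) = 5. En utilisant v(t) = 5 et en substituant t = 2, nous trouvons v = 5.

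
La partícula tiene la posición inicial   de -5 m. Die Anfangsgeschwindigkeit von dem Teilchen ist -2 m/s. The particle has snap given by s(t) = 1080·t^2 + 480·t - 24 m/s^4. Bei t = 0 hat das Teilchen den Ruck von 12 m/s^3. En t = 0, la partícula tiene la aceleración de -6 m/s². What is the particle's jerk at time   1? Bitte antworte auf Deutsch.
Wir müssen unsere Gleichung für den Snap s(t) = 1080·t^2 + 480·t - 24 1-mal integrieren. Mit ∫s(t)dt und Anwendung von j(0) = 12, finden wir j(t) = 360·t^3 + 240·t^2 - 24·t + 12. Aus der Gleichung für den Ruck j(t) = 360·t^3 + 240·t^2 - 24·t + 12, setzen wir t = 1 ein und erhalten j = 588.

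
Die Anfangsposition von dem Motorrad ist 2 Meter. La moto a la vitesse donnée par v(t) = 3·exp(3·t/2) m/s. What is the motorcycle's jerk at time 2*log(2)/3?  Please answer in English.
Starting from velocity v(t) = 3·exp(3·t/2), we take 2 derivatives. The derivative of velocity gives acceleration: a(t) = 9·exp(3·t/2)/2. Taking d/dt of a(t), we find j(t) = 27·exp(3·t/2)/4. We have jerk j(t) = 27·exp(3·t/2)/4. Substituting t = 2*log(2)/3: j(2*log(2)/3) = 27/2.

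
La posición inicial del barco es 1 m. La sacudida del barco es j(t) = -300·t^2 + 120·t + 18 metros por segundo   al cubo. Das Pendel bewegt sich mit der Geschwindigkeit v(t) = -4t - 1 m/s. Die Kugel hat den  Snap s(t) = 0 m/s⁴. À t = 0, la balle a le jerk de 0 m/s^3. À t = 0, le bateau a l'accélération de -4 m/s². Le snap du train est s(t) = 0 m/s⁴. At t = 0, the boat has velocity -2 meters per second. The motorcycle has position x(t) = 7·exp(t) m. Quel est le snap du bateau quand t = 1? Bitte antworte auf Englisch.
Starting from jerk j(t) = -300·t^2 + 120·t + 18, we take 1 derivative. The derivative of jerk gives snap: s(t) = 120 - 600·t. We have snap s(t) = 120 - 600·t. Substituting t = 1: s(1) = -480.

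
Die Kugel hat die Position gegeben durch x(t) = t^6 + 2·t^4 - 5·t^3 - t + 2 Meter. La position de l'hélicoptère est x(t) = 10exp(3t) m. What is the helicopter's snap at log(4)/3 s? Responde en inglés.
Starting from position x(t) = 10·exp(3·t), we take 4 derivatives. Differentiating position, we get velocity: v(t) = 30·exp(3·t). The derivative of velocity gives acceleration: a(t) = 90·exp(3·t). The derivative of acceleration gives jerk: j(t) = 270·exp(3·t). The derivative of jerk gives snap: s(t) = 810·exp(3·t). We have snap s(t) = 810·exp(3·t). Substituting t = log(4)/3: s(log(4)/3) = 3240.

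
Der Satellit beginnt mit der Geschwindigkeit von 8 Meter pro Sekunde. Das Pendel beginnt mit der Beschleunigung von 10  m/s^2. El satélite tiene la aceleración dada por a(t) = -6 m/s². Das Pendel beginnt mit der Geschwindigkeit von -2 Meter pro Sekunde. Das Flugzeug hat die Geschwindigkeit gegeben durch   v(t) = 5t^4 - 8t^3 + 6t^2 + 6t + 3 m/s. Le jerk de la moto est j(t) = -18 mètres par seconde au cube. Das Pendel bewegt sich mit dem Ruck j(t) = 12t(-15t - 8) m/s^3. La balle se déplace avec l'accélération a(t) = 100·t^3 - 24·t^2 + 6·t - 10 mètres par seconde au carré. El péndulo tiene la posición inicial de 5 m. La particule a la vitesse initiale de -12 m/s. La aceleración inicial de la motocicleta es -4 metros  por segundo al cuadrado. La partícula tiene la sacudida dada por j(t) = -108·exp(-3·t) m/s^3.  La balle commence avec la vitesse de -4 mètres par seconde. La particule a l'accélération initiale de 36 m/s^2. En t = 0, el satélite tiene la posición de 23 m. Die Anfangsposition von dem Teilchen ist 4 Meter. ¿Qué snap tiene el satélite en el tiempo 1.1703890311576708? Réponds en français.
Nous devons dériver notre équation de l'accélération a(t) = -6 2 fois. En prenant d/dt de a(t), nous trouvons j(t) = 0. En prenant d/dt de j(t), nous trouvons s(t) = 0. Nous avons le snap s(t) = 0. En substituant t = 1.1703890311576708: s(1.1703890311576708) = 0.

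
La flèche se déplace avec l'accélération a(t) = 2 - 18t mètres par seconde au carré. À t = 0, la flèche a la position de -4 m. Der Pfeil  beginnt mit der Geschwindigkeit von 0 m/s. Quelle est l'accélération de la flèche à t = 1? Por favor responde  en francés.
De l'équation de l'accélération a(t) = 2 - 18·t, nous substituons t = 1 pour obtenir a = -16.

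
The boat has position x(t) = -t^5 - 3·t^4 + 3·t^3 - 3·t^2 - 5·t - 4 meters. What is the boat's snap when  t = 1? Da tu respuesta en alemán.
Um dies zu lösen, müssen wir 4 Ableitungen unserer Gleichung für die Position x(t) = -t^5 - 3·t^4 + 3·t^3 - 3·t^2 - 5·t - 4 nehmen. Die Ableitung von der Position ergibt die Geschwindigkeit: v(t) = -5·t^4 - 12·t^3 + 9·t^2 - 6·t - 5. Mit d/dt von v(t) finden wir a(t) = -20·t^3 - 36·t^2 + 18·t - 6. Durch Ableiten von der Beschleunigung erhalten wir den Ruck: j(t) = -60·t^2 - 72·t + 18. Durch Ableiten von dem Ruck erhalten wir den Snap: s(t) = -120·t - 72. Mit s(t) = -120·t - 72 und Einsetzen von t = 1, finden wir s = -192.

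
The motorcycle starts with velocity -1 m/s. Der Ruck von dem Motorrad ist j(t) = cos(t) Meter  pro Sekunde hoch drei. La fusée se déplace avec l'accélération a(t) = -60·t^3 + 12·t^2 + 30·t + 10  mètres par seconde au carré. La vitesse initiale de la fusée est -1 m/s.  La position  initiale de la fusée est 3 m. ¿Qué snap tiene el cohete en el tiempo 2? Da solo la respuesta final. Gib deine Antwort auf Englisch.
The answer is -696.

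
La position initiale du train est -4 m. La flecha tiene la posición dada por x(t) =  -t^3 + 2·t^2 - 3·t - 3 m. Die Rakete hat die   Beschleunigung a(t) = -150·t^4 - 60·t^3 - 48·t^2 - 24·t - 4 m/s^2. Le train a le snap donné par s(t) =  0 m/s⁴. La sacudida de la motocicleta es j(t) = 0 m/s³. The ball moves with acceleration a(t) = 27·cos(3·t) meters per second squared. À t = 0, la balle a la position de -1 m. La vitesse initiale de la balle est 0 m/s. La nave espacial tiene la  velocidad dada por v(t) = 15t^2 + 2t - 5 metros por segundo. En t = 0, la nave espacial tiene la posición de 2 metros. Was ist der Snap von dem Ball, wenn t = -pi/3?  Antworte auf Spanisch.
Para resolver esto, necesitamos tomar 2 derivadas de nuestra ecuación de la aceleración a(t) = 27·cos(3·t). La derivada de la aceleración da la sacudida: j(t) = -81·sin(3·t). La derivada de la sacudida da el snap: s(t) = -243·cos(3·t). Tenemos el snap s(t) = -243·cos(3·t). Sustituyendo t = -pi/3: s(-pi/3) = 243.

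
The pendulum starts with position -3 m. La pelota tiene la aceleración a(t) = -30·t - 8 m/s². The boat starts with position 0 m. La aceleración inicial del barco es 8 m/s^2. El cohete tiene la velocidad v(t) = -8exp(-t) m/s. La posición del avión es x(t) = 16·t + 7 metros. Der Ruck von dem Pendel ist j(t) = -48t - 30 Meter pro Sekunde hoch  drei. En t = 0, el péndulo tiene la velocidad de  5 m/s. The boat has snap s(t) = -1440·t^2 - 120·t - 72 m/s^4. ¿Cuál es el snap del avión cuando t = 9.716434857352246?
Debemos derivar nuestra ecuación de la posición x(t) = 16·t + 7 4 veces. Derivando la posición, obtenemos la velocidad: v(t) = 16. Derivando la velocidad, obtenemos la aceleración: a(t) = 0. Derivando la aceleración, obtenemos la sacudida: j(t) = 0. La derivada de la sacudida da el snap: s(t) = 0. Usando s(t) = 0 y sustituyendo t = 9.716434857352246, encontramos s = 0.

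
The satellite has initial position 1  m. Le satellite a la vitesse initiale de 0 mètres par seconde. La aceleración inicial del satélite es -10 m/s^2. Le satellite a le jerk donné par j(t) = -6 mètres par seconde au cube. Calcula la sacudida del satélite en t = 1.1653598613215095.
De la ecuación de la sacudida j(t) = -6, sustituimos t = 1.1653598613215095 para obtener j = -6.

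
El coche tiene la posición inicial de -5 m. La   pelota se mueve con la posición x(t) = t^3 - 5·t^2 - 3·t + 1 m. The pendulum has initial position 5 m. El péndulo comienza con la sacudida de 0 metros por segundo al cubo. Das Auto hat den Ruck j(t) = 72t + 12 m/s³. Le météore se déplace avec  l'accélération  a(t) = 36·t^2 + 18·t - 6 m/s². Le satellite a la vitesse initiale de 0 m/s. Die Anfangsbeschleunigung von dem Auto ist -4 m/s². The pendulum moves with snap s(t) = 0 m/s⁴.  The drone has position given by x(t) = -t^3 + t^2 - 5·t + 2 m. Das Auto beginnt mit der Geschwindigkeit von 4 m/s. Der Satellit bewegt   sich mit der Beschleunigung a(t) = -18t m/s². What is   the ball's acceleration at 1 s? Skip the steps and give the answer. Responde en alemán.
Die Antwort ist -4.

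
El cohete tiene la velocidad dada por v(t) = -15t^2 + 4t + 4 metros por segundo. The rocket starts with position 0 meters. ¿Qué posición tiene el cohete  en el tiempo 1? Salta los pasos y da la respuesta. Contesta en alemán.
x(1) = 1.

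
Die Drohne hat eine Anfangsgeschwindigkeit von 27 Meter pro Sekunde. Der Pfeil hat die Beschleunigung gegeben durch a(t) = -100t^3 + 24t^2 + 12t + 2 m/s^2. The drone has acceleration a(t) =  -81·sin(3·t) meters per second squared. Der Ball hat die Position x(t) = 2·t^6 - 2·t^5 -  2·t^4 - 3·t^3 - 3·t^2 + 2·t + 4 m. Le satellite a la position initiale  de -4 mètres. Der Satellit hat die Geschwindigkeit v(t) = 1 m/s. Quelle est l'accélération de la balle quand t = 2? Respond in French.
Pour résoudre ceci, nous devons prendre 2 dérivées de notre équation de la position x(t) = 2·t^6 - 2·t^5 - 2·t^4 - 3·t^3 - 3·t^2 + 2·t + 4. En dérivant la position, nous obtenons la vitesse: v(t) = 12·t^5 - 10·t^4 - 8·t^3 - 9·t^2 - 6·t + 2. La dérivée de la vitesse donne l'accélération: a(t) = 60·t^4 - 40·t^3 - 24·t^2 - 18·t - 6. Nous avons l'accélération a(t) = 60·t^4 - 40·t^3 - 24·t^2 - 18·t - 6. En substituant t = 2: a(2) = 502.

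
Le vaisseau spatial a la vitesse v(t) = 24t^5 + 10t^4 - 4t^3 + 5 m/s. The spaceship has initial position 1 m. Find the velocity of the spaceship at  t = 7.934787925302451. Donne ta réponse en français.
Nous avons la vitesse v(t) = 24·t^5 + 10·t^4 - 4·t^3 + 5. En substituant t = 7.934787925302451: v(7.934787925302451) = 792544.653927200.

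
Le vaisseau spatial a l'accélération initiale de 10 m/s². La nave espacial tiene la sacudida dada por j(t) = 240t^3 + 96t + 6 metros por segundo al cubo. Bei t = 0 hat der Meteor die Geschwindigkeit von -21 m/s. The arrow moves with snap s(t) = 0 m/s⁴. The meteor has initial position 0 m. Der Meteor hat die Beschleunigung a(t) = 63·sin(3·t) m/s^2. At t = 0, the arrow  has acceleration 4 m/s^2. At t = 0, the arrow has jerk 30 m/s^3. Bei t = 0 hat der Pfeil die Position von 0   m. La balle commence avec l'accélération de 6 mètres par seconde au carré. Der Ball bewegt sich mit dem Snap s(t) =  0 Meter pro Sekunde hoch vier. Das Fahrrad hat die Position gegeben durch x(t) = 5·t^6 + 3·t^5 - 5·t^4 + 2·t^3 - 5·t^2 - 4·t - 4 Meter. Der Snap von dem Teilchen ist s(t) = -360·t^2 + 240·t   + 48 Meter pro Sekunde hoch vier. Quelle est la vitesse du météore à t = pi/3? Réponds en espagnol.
Necesitamos integrar nuestra ecuación de la aceleración a(t) = 63·sin(3·t) 1 vez. Integrando la aceleración y usando la condición inicial v(0) = -21, obtenemos v(t) = -21·cos(3·t). Usando v(t) = -21·cos(3·t) y sustituyendo t = pi/3, encontramos v = 21.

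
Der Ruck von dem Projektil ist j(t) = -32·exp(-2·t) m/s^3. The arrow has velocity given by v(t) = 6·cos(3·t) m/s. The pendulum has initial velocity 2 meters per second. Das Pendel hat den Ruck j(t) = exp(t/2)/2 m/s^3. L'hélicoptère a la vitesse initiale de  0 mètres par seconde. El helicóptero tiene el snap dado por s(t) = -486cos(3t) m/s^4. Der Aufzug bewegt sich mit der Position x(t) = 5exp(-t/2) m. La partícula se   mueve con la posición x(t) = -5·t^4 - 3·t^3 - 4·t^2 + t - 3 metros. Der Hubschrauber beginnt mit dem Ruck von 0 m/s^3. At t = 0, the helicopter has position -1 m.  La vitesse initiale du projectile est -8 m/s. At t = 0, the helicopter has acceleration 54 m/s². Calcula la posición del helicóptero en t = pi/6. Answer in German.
Wir müssen die Stammfunktion unserer Gleichung für den Snap s(t) = -486·cos(3·t) 4-mal finden. Mit ∫s(t)dt und Anwendung von j(0) = 0, finden wir j(t) = -162·sin(3·t). Durch Integration von dem Ruck und Verwendung der Anfangsbedingung a(0) = 54, erhalten wir a(t) = 54·cos(3·t). Das Integral von der Beschleunigung, mit v(0) = 0, ergibt die Geschwindigkeit: v(t) = 18·sin(3·t). Die Stammfunktion von der Geschwindigkeit, mit x(0) = -1, ergibt die Position: x(t) = 5 - 6·cos(3·t). Wir haben die Position x(t) = 5 - 6·cos(3·t). Durch Einsetzen von t = pi/6: x(pi/6) = 5.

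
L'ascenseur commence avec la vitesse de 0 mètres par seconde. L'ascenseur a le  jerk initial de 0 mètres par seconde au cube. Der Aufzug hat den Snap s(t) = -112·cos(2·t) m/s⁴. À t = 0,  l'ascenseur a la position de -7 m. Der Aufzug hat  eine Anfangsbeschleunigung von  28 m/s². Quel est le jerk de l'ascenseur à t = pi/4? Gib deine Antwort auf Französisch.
Pour résoudre ceci, nous devons prendre 1 intégrale de notre équation du snap s(t) = -112·cos(2·t). L'intégrale du snap est le jerk. En utilisant j(0) = 0, nous obtenons j(t) = -56·sin(2·t). De l'équation du jerk j(t) = -56·sin(2·t), nous substituons t = pi/4 pour obtenir j = -56.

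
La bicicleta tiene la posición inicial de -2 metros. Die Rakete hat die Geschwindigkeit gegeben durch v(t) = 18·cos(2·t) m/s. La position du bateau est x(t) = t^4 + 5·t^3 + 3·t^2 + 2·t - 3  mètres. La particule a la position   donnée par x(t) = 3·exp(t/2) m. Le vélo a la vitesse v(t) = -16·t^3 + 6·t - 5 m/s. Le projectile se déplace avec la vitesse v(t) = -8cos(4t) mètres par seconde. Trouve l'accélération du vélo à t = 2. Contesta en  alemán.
Wir müssen unsere Gleichung für die Geschwindigkeit v(t) = -16·t^3 + 6·t - 5 1-mal ableiten. Mit d/dt von v(t) finden wir a(t) = 6 - 48·t^2. Wir haben die Beschleunigung a(t) = 6 - 48·t^2. Durch Einsetzen von t = 2: a(2) = -186.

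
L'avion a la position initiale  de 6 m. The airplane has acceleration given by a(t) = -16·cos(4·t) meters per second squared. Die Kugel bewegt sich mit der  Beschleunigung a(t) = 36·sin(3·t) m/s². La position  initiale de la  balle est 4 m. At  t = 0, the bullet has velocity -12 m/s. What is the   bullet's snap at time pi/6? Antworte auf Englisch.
Starting from acceleration a(t) = 36·sin(3·t), we take 2 derivatives. Taking d/dt of a(t), we find j(t) = 108·cos(3·t). Taking d/dt of j(t), we find s(t) = -324·sin(3·t). We have snap s(t) = -324·sin(3·t). Substituting t = pi/6: s(pi/6) = -324.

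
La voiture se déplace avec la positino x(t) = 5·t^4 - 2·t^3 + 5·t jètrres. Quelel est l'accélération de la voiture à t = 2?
En partant de la position x(t) = 5·t^4 - 2·t^3 + 5·t, nous prenons 2 dérivées. En dérivant la position, nous obtenons la vitesse: v(t) = 20·t^3 - 6·t^2 + 5. La dérivée de la vitesse donne l'accélération: a(t) = 60·t^2 - 12·t. De l'équation de l'accélération a(t) = 60·t^2 - 12·t, nous substituons t = 2 pour obtenir a = 216.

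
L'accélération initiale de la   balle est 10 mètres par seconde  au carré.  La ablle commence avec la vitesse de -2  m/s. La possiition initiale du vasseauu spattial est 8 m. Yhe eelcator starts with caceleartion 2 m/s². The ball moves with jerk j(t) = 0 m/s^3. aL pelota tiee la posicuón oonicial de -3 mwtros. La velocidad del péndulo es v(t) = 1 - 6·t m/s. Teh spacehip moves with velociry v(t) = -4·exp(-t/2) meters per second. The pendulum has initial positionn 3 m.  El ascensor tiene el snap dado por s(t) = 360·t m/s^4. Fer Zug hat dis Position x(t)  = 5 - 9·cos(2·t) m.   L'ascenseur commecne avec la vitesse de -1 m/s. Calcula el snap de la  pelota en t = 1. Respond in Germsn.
Ausgehend von dem Ruck j(t) = 0, nehmen wir 1 Ableitung. Mit d/dt von j(t) finden wir s(t) = 0. Mit s(t) = 0 und Einsetzen von t = 1, finden wir s = 0.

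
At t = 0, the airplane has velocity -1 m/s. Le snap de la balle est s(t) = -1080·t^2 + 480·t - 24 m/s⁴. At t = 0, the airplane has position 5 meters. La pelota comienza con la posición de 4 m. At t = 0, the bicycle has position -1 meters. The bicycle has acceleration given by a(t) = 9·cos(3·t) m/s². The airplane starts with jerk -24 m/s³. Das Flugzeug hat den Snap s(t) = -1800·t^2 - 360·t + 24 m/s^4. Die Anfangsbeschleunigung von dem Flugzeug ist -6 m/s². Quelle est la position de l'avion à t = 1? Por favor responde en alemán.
Ausgehend von dem Snap s(t) = -1800·t^2 - 360·t + 24, nehmen wir 4 Integrale. Durch Integration von dem Snap und Verwendung der Anfangsbedingung j(0) = -24, erhalten wir j(t) = -600·t^3 - 180·t^2 + 24·t - 24. Durch Integration von dem Ruck und Verwendung der Anfangsbedingung a(0) = -6, erhalten wir a(t) = -150·t^4 - 60·t^3 + 12·t^2 - 24·t - 6. Mit ∫a(t)dt und Anwendung von v(0) = -1, finden wir v(t) = -30·t^5 - 15·t^4 + 4·t^3 - 12·t^2 - 6·t - 1. Durch Integration von der Geschwindigkeit und Verwendung der Anfangsbedingung x(0) = 5, erhalten wir x(t) = -5·t^6 - 3·t^5 + t^4 - 4·t^3 - 3·t^2 - t + 5. Aus der Gleichung für die Position x(t) = -5·t^6 - 3·t^5 + t^4 - 4·t^3 - 3·t^2 - t + 5, setzen wir t = 1 ein und erhalten x = -10.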